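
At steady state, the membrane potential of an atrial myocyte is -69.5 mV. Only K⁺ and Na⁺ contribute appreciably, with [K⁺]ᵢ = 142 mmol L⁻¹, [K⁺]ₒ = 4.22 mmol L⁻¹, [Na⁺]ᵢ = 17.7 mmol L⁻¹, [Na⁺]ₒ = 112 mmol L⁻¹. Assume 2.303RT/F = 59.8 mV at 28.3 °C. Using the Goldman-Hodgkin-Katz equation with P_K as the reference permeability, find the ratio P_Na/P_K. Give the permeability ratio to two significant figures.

Let α = P_Na/P_K. GHK: Vm = 59.8·log₁₀[(Kₒ + α·Naₒ)/(Kᵢ + α·Naᵢ)].
10^(Vm/59.8) = 10^(-69.5/59.8) = 0.068832
So 0.068832·(Kᵢ + α·Naᵢ) = Kₒ + α·Naₒ → α = (0.068832·142.0 − 4.22) / (112.0 − 0.068832·17.7)
α = (9.774 − 4.22) / (112.0 − 1.218) = 5.554/110.8 = 0.05014

0.050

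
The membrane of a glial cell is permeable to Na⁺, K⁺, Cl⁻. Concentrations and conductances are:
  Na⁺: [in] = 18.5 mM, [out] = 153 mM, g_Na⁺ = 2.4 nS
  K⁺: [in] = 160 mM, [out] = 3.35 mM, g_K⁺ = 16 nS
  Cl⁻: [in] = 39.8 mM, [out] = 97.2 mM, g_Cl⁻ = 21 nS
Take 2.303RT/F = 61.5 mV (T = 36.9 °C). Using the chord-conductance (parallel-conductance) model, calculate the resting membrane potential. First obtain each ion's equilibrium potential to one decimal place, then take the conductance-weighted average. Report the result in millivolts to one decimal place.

-51.2 mV

E_Na⁺ = (61.5/1)·log₁₀(153/18.5) = 56.4 mV
E_K⁺ = (61.5/1)·log₁₀(3.35/160) = -103.3 mV
E_Cl⁻ = (61.5/-1)·log₁₀(97.2/39.8) = -23.8 mV
Vm = (Σ gᵢEᵢ)/(Σ gᵢ) = (2.4·56.4 + 16·-103.3 + 21·-23.8) / (2.4 + 16 + 21)
= -2017.24 / 39.4 = -51.20 mV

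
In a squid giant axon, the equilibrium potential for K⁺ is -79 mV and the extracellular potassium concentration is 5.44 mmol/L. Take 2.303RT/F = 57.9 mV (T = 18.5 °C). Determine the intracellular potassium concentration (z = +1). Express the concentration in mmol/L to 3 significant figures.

126 mmol/L

Nernst: E = (57.9/1) · log₁₀([out]/[in]), so log₁₀([out]/[in]) = -79.0 × 1 / 57.9 = -1.3644.
[out]/[in] = 10^(-1.3644) = 0.04321.
[in] = 5.44 / 0.04321 = 125.9 mmol/L.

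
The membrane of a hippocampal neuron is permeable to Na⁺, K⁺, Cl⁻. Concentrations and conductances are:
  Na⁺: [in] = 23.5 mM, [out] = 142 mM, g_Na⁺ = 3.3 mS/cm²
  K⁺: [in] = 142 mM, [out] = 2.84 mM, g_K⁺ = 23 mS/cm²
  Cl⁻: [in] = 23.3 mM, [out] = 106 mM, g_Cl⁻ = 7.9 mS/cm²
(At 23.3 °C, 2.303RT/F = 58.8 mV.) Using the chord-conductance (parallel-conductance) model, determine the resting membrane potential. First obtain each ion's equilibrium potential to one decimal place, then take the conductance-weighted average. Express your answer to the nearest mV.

E_Na⁺ = (58.8/1)·log₁₀(142/23.5) = 45.9 mV
E_K⁺ = (58.8/1)·log₁₀(2.84/142) = -99.9 mV
E_Cl⁻ = (58.8/-1)·log₁₀(106/23.3) = -38.7 mV
Vm = (Σ gᵢEᵢ)/(Σ gᵢ) = (3.3·45.9 + 23·-99.9 + 7.9·-38.7) / (3.3 + 23 + 7.9)
= -2451.96 / 34.2 = -71.69 mV

-72 mV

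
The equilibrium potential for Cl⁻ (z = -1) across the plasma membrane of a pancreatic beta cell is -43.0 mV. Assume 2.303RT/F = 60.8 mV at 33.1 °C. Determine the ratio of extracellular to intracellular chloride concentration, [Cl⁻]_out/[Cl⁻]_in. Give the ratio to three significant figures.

log₁₀([out]/[in]) = E·z/(60.8) = -43.0 × -1 / 60.8 = 0.7072
[out]/[in] = 10^(0.7072) = 5.096

5.10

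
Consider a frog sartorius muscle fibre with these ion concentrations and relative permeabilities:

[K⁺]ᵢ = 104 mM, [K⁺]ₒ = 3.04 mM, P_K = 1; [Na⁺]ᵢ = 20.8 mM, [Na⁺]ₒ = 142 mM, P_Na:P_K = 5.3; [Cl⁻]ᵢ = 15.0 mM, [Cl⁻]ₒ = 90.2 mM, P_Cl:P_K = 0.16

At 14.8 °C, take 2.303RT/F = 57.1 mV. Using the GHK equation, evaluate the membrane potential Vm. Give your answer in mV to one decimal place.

29.7 mV

Vm = 57.1 · log₁₀[(Σ P·[cation]ₒ + Σ P·[anion]ᵢ) / (Σ P·[cation]ᵢ + Σ P·[anion]ₒ)]
Numerator = 1×3.04 + 5.3×142 + 0.16×15.0 = 758
Denominator = 1×104 + 5.3×20.8 + 0.16×90.2 = 228.7
Vm = 57.1 · log₁₀(3.315) = 57.1 × (0.5205) = 29.72 mV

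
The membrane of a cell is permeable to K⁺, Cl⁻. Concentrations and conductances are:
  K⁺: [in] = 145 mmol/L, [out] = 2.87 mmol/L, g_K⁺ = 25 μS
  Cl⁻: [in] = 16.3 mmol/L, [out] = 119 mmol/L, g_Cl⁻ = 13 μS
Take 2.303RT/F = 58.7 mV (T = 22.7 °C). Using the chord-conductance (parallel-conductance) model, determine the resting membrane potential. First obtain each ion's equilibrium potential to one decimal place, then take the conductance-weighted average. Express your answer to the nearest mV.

-83 mV

E_K⁺ = (58.7/1)·log₁₀(2.87/145) = -100.0 mV
E_Cl⁻ = (58.7/-1)·log₁₀(119/16.3) = -50.7 mV
Vm = (Σ gᵢEᵢ)/(Σ gᵢ) = (25·-100.0 + 13·-50.7) / (25 + 13)
= -3159.10 / 38 = -83.13 mV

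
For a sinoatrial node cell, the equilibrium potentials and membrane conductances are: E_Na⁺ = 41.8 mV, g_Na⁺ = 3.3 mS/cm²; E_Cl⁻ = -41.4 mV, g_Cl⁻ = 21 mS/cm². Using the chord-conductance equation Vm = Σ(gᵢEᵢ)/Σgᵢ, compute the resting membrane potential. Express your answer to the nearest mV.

Σ gᵢEᵢ = 3.3·(41.8) + 21·(-41.4) = -731.46
Σ gᵢ = 3.3 + 21 = 24.3
Vm = -731.46 / 24.3 = -30.10 mV

-30 mV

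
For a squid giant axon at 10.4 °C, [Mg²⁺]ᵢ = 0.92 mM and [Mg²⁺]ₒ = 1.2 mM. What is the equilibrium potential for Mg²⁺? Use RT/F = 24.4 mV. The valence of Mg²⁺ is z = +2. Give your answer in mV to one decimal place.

E = (24.4/z) · ln([Mg²⁺]_out/[Mg²⁺]_in) with z = +2.
= (24.4/2) · ln(1.2/0.92) = 12.20 · ln(1.304)
= 12.20 · (0.2657) = 3.24 mV

3.2 mV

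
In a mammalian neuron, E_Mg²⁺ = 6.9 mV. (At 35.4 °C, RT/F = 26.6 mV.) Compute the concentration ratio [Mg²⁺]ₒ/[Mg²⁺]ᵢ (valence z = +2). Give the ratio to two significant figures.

ln([out]/[in]) = E·z/(26.6) = 6.9 × 2 / 26.6 = 0.5188
[out]/[in] = e^(0.5188) = 1.68

1.7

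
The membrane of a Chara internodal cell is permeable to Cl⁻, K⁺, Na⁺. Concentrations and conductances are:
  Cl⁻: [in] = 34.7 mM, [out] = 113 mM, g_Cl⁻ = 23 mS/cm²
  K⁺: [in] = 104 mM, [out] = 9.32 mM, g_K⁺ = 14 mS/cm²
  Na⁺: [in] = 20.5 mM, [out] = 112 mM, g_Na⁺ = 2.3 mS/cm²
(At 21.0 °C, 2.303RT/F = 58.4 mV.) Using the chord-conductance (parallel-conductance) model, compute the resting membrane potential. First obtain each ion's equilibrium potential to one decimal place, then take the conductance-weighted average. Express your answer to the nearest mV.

E_Cl⁻ = (58.4/-1)·log₁₀(113/34.7) = -29.9 mV
E_K⁺ = (58.4/1)·log₁₀(9.32/104) = -61.2 mV
E_Na⁺ = (58.4/1)·log₁₀(112/20.5) = 43.1 mV
Vm = (Σ gᵢEᵢ)/(Σ gᵢ) = (23·-29.9 + 14·-61.2 + 2.3·43.1) / (23 + 14 + 2.3)
= -1445.37 / 39.3 = -36.78 mV

-37 mV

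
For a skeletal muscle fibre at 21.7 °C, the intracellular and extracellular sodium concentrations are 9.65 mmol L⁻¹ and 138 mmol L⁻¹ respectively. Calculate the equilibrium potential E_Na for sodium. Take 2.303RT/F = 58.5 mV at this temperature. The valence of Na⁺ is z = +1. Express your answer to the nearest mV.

E = (58.5/z) · log₁₀([Na⁺]_out/[Na⁺]_in) with z = +1.
= (58.5/1) · log₁₀(138/9.65) = 58.50 · log₁₀(14.3)
= 58.50 · (1.1554) = 67.59 mV

68 mV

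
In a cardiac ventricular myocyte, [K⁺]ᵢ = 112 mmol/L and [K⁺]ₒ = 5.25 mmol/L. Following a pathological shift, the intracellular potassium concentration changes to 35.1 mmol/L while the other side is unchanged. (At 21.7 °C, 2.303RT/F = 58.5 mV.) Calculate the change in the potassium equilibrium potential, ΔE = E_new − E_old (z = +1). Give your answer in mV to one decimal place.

E_old = (58.5/1)·log₁₀(5.25/112) = -77.75 mV
E_new = (58.5/1)·log₁₀(5.25/35.1) = -48.27 mV
ΔE = -48.27 − (-77.75) = 29.48 mV

29.5 mV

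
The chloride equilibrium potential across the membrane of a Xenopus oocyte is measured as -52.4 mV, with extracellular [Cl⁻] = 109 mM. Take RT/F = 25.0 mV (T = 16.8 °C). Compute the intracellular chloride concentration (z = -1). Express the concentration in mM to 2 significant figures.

Nernst: E = (25.0/-1) · ln([out]/[in]), so ln([out]/[in]) = -52.4 × -1 / 25.0 = 2.0960.
[out]/[in] = e^(2.0960) = 8.134.
[in] = 109 / 8.134 = 13.4 mM.

13 mM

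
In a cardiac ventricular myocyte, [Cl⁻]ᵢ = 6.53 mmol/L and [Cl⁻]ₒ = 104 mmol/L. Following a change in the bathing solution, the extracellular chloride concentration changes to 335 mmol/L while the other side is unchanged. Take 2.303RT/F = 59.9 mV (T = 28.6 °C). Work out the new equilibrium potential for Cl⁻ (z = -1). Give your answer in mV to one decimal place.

-102.4 mV

After the shift: [Cl⁻]_out = 335, [Cl⁻]_in = 6.53 mmol/L.
E_new = (59.9/-1)·log₁₀(335/6.53) = -59.90 · (1.7101) = -102.44 mV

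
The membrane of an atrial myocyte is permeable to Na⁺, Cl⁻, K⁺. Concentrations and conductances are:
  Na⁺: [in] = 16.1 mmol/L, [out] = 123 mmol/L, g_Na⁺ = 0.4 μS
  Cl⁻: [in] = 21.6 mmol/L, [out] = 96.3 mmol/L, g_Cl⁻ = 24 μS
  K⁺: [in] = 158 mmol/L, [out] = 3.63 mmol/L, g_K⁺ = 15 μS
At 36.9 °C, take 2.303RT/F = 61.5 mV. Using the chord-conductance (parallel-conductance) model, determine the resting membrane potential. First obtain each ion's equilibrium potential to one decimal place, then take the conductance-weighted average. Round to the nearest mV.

E_Na⁺ = (61.5/1)·log₁₀(123/16.1) = 54.3 mV
E_Cl⁻ = (61.5/-1)·log₁₀(96.3/21.6) = -39.9 mV
E_K⁺ = (61.5/1)·log₁₀(3.63/158) = -100.8 mV
Vm = (Σ gᵢEᵢ)/(Σ gᵢ) = (0.4·54.3 + 24·-39.9 + 15·-100.8) / (0.4 + 24 + 15)
= -2447.88 / 39.4 = -62.13 mV

-62 mV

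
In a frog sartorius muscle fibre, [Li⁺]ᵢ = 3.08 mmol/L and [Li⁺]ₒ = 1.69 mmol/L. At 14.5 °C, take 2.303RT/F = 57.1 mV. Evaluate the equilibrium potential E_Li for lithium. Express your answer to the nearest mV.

-15 mV

E = (57.1/z) · log₁₀([Li⁺]_out/[Li⁺]_in) with z = +1.
= (57.1/1) · log₁₀(1.69/3.08) = 57.10 · log₁₀(0.5487)
= 57.10 · (-0.2607) = -14.88 mV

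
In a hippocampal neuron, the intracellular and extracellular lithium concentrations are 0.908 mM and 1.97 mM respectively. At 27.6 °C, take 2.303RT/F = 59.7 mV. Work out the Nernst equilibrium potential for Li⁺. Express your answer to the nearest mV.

20 mV

E = (59.7/z) · log₁₀([Li⁺]_out/[Li⁺]_in) with z = +1.
= (59.7/1) · log₁₀(1.97/0.908) = 59.70 · log₁₀(2.17)
= 59.70 · (0.3364) = 20.08 mV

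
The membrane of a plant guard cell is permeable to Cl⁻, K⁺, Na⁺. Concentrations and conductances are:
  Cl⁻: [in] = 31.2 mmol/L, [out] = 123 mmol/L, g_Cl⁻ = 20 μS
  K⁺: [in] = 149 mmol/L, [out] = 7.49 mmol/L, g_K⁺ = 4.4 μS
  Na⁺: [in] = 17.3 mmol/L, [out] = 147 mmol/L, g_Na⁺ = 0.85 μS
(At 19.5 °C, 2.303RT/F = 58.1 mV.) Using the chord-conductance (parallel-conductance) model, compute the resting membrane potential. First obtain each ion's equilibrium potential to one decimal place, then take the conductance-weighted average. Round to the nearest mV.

-39 mV

E_Cl⁻ = (58.1/-1)·log₁₀(123/31.2) = -34.6 mV
E_K⁺ = (58.1/1)·log₁₀(7.49/149) = -75.5 mV
E_Na⁺ = (58.1/1)·log₁₀(147/17.3) = 54.0 mV
Vm = (Σ gᵢEᵢ)/(Σ gᵢ) = (20·-34.6 + 4.4·-75.5 + 0.85·54.0) / (20 + 4.4 + 0.85)
= -978.30 / 25.25 = -38.74 mV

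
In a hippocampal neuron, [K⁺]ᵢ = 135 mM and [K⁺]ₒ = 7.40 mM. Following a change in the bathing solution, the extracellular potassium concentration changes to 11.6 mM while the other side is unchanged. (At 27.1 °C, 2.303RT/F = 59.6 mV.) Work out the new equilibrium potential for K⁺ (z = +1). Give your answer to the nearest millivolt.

After the shift: [K⁺]_out = 11.6, [K⁺]_in = 135 mM.
E_new = (59.6/1)·log₁₀(11.6/135) = 59.60 · (-1.0659) = -63.53 mV

-64 mV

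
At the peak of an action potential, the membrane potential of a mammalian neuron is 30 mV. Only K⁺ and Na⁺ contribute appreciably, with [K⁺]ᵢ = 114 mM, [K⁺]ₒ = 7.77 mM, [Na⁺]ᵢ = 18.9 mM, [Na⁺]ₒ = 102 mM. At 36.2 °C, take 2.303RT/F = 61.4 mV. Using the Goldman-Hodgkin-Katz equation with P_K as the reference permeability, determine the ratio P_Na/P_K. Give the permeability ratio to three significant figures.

7.84

Let α = P_Na/P_K. GHK: Vm = 61.4·log₁₀[(Kₒ + α·Naₒ)/(Kᵢ + α·Naᵢ)].
10^(Vm/61.4) = 10^(30.0/61.4) = 3.0803
So 3.0803·(Kᵢ + α·Naᵢ) = Kₒ + α·Naₒ → α = (3.0803·114.0 − 7.77) / (102.0 − 3.0803·18.9)
α = (351.2 − 7.77) / (102.0 − 58.22) = 343.4/43.78 = 7.843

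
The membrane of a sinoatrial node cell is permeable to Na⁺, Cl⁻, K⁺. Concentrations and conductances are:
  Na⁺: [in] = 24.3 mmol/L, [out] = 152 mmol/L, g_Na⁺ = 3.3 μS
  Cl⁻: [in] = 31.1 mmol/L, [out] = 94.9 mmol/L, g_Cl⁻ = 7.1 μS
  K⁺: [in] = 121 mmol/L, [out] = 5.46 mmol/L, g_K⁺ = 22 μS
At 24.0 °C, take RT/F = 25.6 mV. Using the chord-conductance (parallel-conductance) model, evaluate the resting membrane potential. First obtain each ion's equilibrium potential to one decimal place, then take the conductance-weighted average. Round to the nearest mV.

E_Na⁺ = (25.6/1)·ln(152/24.3) = 46.9 mV
E_Cl⁻ = (25.6/-1)·ln(94.9/31.1) = -28.6 mV
E_K⁺ = (25.6/1)·ln(5.46/121) = -79.3 mV
Vm = (Σ gᵢEᵢ)/(Σ gᵢ) = (3.3·46.9 + 7.1·-28.6 + 22·-79.3) / (3.3 + 7.1 + 22)
= -1792.89 / 32.4 = -55.34 mV

-55 mV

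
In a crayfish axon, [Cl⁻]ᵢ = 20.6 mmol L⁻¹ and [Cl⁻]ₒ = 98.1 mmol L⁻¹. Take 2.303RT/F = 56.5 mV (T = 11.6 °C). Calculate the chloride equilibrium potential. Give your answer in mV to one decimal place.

E = (56.5/z) · log₁₀([Cl⁻]_out/[Cl⁻]_in) with z = -1.
For an anion, dividing by z = -1 reverses the sign.
= (56.5/-1) · log₁₀(98.1/20.6) = -56.50 · log₁₀(4.762)
= -56.50 · (0.6778) = -38.30 mV

-38.3 mV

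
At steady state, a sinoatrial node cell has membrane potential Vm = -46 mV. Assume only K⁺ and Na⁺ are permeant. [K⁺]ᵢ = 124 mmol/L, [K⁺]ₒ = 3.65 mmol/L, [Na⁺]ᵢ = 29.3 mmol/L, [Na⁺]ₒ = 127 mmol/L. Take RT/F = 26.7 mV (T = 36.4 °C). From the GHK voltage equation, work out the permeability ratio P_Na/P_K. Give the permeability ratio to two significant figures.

Let α = P_Na/P_K. GHK: Vm = 26.7·ln[(Kₒ + α·Naₒ)/(Kᵢ + α·Naᵢ)].
e^(Vm/26.7) = e^(-46.0/26.7) = 0.17856
So 0.17856·(Kᵢ + α·Naᵢ) = Kₒ + α·Naₒ → α = (0.17856·124.0 − 3.65) / (127.0 − 0.17856·29.3)
α = (22.14 − 3.65) / (127.0 − 5.232) = 18.49/121.8 = 0.1519

0.15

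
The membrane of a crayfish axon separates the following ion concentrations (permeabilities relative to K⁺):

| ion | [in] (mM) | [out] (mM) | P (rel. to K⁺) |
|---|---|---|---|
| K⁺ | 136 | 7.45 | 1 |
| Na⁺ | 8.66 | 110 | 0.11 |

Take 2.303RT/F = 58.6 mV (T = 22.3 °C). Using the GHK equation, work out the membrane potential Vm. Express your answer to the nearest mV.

Vm = 58.6 · log₁₀[(Σ P·[cation]ₒ + Σ P·[anion]ᵢ) / (Σ P·[cation]ᵢ + Σ P·[anion]ₒ)]
Numerator = 1×7.45 + 0.11×110 = 19.55
Denominator = 1×136 + 0.11×8.66 = 137
Vm = 58.6 · log₁₀(0.14275) = 58.6 × (-0.8454) = -49.54 mV

-50 mV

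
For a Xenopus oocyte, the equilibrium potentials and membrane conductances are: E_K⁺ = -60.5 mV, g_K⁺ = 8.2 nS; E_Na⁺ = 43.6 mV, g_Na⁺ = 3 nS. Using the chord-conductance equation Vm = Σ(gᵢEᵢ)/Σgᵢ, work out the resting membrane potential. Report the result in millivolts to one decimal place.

-32.6 mV

Σ gᵢEᵢ = 8.2·(-60.5) + 3·(43.6) = -365.30
Σ gᵢ = 8.2 + 3 = 11.2
Vm = -365.30 / 11.2 = -32.62 mV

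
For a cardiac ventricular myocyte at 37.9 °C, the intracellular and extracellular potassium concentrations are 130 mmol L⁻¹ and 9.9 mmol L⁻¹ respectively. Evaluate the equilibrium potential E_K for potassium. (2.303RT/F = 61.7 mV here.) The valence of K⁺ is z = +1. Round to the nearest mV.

-69 mV

E = (61.7/z) · log₁₀([K⁺]_out/[K⁺]_in) with z = +1.
= (61.7/1) · log₁₀(9.9/130) = 61.70 · log₁₀(0.07615)
= 61.70 · (-1.1183) = -69.00 mV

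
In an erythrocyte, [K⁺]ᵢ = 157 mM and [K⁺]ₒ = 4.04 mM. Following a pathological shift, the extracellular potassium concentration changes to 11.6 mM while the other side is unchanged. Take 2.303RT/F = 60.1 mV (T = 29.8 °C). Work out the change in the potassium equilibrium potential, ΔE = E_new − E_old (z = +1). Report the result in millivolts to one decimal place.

E_old = (60.1/1)·log₁₀(4.04/157) = -95.53 mV
E_new = (60.1/1)·log₁₀(11.6/157) = -68.00 mV
ΔE = -68.00 − (-95.53) = 27.53 mV

27.5 mV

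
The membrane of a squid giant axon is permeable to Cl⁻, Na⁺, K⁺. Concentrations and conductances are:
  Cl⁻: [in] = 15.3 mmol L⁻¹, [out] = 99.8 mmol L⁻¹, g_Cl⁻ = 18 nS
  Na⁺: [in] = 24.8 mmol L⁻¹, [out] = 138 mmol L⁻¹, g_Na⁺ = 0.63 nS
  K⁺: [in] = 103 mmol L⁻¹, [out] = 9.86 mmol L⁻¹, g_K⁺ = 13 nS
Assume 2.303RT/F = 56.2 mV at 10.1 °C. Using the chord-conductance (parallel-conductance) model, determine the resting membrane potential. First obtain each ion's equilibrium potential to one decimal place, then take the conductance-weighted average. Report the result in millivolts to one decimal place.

E_Cl⁻ = (56.2/-1)·log₁₀(99.8/15.3) = -45.8 mV
E_Na⁺ = (56.2/1)·log₁₀(138/24.8) = 41.9 mV
E_K⁺ = (56.2/1)·log₁₀(9.86/103) = -57.3 mV
Vm = (Σ gᵢEᵢ)/(Σ gᵢ) = (18·-45.8 + 0.63·41.9 + 13·-57.3) / (18 + 0.63 + 13)
= -1542.90 / 31.63 = -48.78 mV

-48.8 mV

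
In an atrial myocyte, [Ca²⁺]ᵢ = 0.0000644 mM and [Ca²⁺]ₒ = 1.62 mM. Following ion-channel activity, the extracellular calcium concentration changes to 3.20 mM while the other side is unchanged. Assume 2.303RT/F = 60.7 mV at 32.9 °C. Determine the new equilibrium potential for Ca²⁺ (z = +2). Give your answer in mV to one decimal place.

After the shift: [Ca²⁺]_out = 3.20, [Ca²⁺]_in = 0.0000644 mM.
E_new = (60.7/2)·log₁₀(3.20/0.0000644) = 30.35 · (4.6963) = 142.53 mV

142.5 mV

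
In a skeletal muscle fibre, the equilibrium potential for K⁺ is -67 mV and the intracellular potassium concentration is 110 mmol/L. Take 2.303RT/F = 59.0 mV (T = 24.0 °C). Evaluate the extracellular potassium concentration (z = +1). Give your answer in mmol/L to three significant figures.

8.05 mmol/L

Nernst: E = (59.0/1) · log₁₀([out]/[in]), so log₁₀([out]/[in]) = -67.0 × 1 / 59.0 = -1.1356.
[out]/[in] = 10^(-1.1356) = 0.07318.
[out] = 0.07318 × 110 = 8.05 mmol/L.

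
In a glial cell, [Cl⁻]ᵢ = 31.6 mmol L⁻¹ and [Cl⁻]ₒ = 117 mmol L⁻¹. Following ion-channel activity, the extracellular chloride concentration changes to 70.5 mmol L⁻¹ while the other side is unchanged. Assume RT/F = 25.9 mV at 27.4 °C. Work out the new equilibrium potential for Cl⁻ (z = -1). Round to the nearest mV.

After the shift: [Cl⁻]_out = 70.5, [Cl⁻]_in = 31.6 mmol L⁻¹.
E_new = (25.9/-1)·ln(70.5/31.6) = -25.90 · (0.8025) = -20.78 mV

-21 mV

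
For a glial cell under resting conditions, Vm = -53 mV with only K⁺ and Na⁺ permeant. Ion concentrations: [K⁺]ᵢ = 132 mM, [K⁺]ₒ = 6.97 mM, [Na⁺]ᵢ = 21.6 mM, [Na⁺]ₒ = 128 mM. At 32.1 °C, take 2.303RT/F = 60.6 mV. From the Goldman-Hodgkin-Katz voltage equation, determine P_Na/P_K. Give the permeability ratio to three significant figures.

0.0851

Let α = P_Na/P_K. GHK: Vm = 60.6·log₁₀[(Kₒ + α·Naₒ)/(Kᵢ + α·Naᵢ)].
10^(Vm/60.6) = 10^(-53.0/60.6) = 0.13348
So 0.13348·(Kᵢ + α·Naᵢ) = Kₒ + α·Naₒ → α = (0.13348·132.0 − 6.97) / (128.0 − 0.13348·21.6)
α = (17.62 − 6.97) / (128.0 − 2.883) = 10.65/125.1 = 0.08511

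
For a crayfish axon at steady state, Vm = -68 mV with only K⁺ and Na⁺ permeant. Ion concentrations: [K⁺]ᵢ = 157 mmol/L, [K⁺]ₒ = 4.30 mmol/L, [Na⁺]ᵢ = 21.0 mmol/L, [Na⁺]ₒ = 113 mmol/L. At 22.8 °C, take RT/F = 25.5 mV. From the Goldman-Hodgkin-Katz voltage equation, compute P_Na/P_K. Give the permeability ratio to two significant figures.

Let α = P_Na/P_K. GHK: Vm = 25.5·ln[(Kₒ + α·Naₒ)/(Kᵢ + α·Naᵢ)].
e^(Vm/25.5) = e^(-68.0/25.5) = 0.069483
So 0.069483·(Kᵢ + α·Naᵢ) = Kₒ + α·Naₒ → α = (0.069483·157.0 − 4.3) / (113.0 − 0.069483·21.0)
α = (10.91 − 4.3) / (113.0 − 1.459) = 6.609/111.5 = 0.05925

0.059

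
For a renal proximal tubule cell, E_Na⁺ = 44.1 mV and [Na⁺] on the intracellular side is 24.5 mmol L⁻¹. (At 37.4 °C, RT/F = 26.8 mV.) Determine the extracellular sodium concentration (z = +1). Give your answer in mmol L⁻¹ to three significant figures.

127 mmol L⁻¹

Nernst: E = (26.8/1) · ln([out]/[in]), so ln([out]/[in]) = 44.1 × 1 / 26.8 = 1.6455.
[out]/[in] = e^(1.6455) = 5.184.
[out] = 5.184 × 24.5 = 127 mmol L⁻¹.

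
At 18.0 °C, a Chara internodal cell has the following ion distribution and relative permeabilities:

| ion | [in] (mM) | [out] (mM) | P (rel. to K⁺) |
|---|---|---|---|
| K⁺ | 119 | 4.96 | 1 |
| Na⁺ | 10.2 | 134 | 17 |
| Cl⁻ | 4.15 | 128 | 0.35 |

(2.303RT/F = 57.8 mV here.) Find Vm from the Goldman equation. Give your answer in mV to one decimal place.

Vm = 57.8 · log₁₀[(Σ P·[cation]ₒ + Σ P·[anion]ᵢ) / (Σ P·[cation]ᵢ + Σ P·[anion]ₒ)]
Numerator = 1×4.96 + 17×134 + 0.35×4.15 = 2284
Denominator = 1×119 + 17×10.2 + 0.35×128 = 337.2
Vm = 57.8 · log₁₀(6.7747) = 57.8 × (0.8309) = 48.03 mV

48.0 mV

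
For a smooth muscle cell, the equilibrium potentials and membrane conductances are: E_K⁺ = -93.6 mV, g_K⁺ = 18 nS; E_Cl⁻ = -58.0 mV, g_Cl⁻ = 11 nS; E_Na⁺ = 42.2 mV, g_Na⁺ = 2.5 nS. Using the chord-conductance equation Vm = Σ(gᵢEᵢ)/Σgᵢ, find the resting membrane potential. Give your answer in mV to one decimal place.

Σ gᵢEᵢ = 18·(-93.6) + 11·(-58.0) + 2.5·(42.2) = -2217.30
Σ gᵢ = 18 + 11 + 2.5 = 31.5
Vm = -2217.30 / 31.5 = -70.39 mV

-70.4 mV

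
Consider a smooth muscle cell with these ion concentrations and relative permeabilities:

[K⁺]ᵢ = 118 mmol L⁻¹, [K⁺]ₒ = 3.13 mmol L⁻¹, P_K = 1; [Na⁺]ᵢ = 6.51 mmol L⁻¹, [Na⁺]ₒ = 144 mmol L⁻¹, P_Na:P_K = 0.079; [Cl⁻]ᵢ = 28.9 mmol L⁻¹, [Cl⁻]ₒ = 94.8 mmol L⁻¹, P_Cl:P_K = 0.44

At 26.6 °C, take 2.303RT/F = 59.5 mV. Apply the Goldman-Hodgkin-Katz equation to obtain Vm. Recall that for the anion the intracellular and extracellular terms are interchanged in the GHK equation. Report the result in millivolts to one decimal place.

-45.8 mV

Vm = 59.5 · log₁₀[(Σ P·[cation]ₒ + Σ P·[anion]ᵢ) / (Σ P·[cation]ᵢ + Σ P·[anion]ₒ)]
Numerator = 1×3.13 + 0.079×144 + 0.44×28.9 = 27.22
Denominator = 1×118 + 0.079×6.51 + 0.44×94.8 = 160.2
Vm = 59.5 · log₁₀(0.1699) = 59.5 × (-0.7698) = -45.80 mV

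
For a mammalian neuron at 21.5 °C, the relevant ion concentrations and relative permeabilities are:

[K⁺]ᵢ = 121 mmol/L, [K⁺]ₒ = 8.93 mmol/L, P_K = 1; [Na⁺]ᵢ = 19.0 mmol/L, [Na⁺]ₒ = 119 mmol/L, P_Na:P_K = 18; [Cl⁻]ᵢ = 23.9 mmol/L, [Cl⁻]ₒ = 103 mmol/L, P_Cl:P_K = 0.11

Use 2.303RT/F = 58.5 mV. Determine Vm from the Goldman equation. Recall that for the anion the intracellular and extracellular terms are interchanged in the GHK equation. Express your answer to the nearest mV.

38 mV

Vm = 58.5 · log₁₀[(Σ P·[cation]ₒ + Σ P·[anion]ᵢ) / (Σ P·[cation]ᵢ + Σ P·[anion]ₒ)]
Numerator = 1×8.93 + 18×119 + 0.11×23.9 = 2154
Denominator = 1×121 + 18×19.0 + 0.11×103 = 474.3
Vm = 58.5 · log₁₀(4.5402) = 58.5 × (0.6571) = 38.44 mV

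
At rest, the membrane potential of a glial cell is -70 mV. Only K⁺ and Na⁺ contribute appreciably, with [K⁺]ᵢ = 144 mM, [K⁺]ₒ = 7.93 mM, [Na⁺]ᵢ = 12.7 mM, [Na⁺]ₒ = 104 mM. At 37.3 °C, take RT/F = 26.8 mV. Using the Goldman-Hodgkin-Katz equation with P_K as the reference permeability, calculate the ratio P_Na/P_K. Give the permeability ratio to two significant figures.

0.026

Let α = P_Na/P_K. GHK: Vm = 26.8·ln[(Kₒ + α·Naₒ)/(Kᵢ + α·Naᵢ)].
e^(Vm/26.8) = e^(-70.0/26.8) = 0.073392
So 0.073392·(Kᵢ + α·Naᵢ) = Kₒ + α·Naₒ → α = (0.073392·144.0 − 7.93) / (104.0 − 0.073392·12.7)
α = (10.57 − 7.93) / (104.0 − 0.9321) = 2.638/103.1 = 0.0256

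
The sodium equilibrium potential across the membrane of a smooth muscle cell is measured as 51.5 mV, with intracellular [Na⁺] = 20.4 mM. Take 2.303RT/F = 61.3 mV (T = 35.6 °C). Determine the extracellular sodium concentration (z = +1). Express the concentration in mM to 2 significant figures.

140 mM

Nernst: E = (61.3/1) · log₁₀([out]/[in]), so log₁₀([out]/[in]) = 51.5 × 1 / 61.3 = 0.8401.
[out]/[in] = 10^(0.8401) = 6.92.
[out] = 6.92 × 20.4 = 141.2 mM.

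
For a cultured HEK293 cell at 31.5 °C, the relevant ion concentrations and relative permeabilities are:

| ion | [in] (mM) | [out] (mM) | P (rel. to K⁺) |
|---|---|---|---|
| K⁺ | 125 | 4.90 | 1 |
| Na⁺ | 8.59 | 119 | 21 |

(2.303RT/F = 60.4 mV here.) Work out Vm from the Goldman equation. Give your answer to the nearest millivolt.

55 mV

Vm = 60.4 · log₁₀[(Σ P·[cation]ₒ + Σ P·[anion]ᵢ) / (Σ P·[cation]ᵢ + Σ P·[anion]ₒ)]
Numerator = 1×4.90 + 21×119 = 2504
Denominator = 1×125 + 21×8.59 = 305.4
Vm = 60.4 · log₁₀(8.199) = 60.4 × (0.9138) = 55.19 mV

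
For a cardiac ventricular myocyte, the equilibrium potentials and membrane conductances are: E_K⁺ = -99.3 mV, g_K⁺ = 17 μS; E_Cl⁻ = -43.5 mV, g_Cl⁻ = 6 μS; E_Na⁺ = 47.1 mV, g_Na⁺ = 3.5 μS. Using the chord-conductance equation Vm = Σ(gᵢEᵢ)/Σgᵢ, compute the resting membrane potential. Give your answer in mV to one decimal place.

-67.3 mV

Σ gᵢEᵢ = 17·(-99.3) + 6·(-43.5) + 3.5·(47.1) = -1784.25
Σ gᵢ = 17 + 6 + 3.5 = 26.5
Vm = -1784.25 / 26.5 = -67.33 mV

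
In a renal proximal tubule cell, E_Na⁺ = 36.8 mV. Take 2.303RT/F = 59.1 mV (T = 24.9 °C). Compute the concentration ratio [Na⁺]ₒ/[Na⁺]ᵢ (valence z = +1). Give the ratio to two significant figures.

log₁₀([out]/[in]) = E·z/(59.1) = 36.8 × 1 / 59.1 = 0.6227
[out]/[in] = 10^(0.6227) = 4.194

4.2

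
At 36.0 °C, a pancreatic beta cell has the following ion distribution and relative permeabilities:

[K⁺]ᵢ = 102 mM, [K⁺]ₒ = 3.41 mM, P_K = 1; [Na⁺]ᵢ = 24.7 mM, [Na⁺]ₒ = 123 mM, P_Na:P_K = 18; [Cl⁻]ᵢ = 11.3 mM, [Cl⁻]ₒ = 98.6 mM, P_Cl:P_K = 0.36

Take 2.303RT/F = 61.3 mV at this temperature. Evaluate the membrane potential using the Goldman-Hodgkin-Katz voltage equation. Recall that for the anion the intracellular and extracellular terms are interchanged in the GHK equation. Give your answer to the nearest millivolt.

Vm = 61.3 · log₁₀[(Σ P·[cation]ₒ + Σ P·[anion]ᵢ) / (Σ P·[cation]ᵢ + Σ P·[anion]ₒ)]
Numerator = 1×3.41 + 18×123 + 0.36×11.3 = 2221
Denominator = 1×102 + 18×24.7 + 0.36×98.6 = 582.1
Vm = 61.3 · log₁₀(3.8163) = 61.3 × (0.5816) = 35.65 mV

36 mV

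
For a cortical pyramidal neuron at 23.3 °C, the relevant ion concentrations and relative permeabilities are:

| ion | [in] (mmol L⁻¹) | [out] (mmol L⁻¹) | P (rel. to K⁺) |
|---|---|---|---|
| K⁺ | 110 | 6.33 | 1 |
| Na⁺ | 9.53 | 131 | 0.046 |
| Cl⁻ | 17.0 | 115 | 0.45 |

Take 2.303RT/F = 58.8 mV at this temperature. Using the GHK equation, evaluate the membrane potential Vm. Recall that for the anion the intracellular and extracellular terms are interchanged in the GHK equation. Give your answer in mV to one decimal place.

-53.4 mV

Vm = 58.8 · log₁₀[(Σ P·[cation]ₒ + Σ P·[anion]ᵢ) / (Σ P·[cation]ᵢ + Σ P·[anion]ₒ)]
Numerator = 1×6.33 + 0.046×131 + 0.45×17.0 = 20.01
Denominator = 1×110 + 0.046×9.53 + 0.45×115 = 162.2
Vm = 58.8 · log₁₀(0.12335) = 58.8 × (-0.9089) = -53.44 mV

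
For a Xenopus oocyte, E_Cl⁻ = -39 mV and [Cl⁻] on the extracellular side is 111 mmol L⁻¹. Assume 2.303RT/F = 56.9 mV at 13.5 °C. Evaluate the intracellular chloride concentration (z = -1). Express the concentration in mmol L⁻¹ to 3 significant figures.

22.9 mmol L⁻¹

Nernst: E = (56.9/-1) · log₁₀([out]/[in]), so log₁₀([out]/[in]) = -39.0 × -1 / 56.9 = 0.6854.
[out]/[in] = 10^(0.6854) = 4.846.
[in] = 111 / 4.846 = 22.9 mmol L⁻¹.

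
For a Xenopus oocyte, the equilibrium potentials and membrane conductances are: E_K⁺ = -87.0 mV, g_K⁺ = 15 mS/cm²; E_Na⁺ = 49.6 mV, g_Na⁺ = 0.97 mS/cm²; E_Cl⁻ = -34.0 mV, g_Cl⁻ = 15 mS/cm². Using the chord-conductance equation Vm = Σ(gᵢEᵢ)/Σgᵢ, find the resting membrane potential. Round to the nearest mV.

-57 mV

Σ gᵢEᵢ = 15·(-87.0) + 0.97·(49.6) + 15·(-34.0) = -1766.89
Σ gᵢ = 15 + 0.97 + 15 = 30.97
Vm = -1766.89 / 30.97 = -57.05 mV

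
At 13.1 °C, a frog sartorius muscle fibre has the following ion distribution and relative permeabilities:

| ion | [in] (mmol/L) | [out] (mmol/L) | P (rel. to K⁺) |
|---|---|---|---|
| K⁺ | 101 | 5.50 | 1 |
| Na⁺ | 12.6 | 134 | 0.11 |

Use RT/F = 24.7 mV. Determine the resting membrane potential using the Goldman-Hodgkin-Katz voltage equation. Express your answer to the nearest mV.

-40 mV

Vm = 24.7 · ln[(Σ P·[cation]ₒ + Σ P·[anion]ᵢ) / (Σ P·[cation]ᵢ + Σ P·[anion]ₒ)]
Numerator = 1×5.50 + 0.11×134 = 20.24
Denominator = 1×101 + 0.11×12.6 = 102.4
Vm = 24.7 · ln(0.19768) = 24.7 × (-1.6211) = -40.04 mV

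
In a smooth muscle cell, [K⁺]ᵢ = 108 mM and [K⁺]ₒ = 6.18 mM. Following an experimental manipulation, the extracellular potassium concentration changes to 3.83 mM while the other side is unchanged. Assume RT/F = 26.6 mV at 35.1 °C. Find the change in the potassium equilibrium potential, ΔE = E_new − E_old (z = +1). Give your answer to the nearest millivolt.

E_old = (26.6/1)·ln(6.18/108) = -76.10 mV
E_new = (26.6/1)·ln(3.83/108) = -88.82 mV
ΔE = -88.82 − (-76.10) = -12.73 mV

-13 mV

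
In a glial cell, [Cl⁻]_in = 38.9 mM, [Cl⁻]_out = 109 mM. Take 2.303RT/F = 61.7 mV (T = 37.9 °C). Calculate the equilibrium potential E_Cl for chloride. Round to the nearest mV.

E = (61.7/z) · log₁₀([Cl⁻]_out/[Cl⁻]_in) with z = -1.
For an anion, dividing by z = -1 reverses the sign.
= (61.7/-1) · log₁₀(109/38.9) = -61.70 · log₁₀(2.802)
= -61.70 · (0.4475) = -27.61 mV

-28 mV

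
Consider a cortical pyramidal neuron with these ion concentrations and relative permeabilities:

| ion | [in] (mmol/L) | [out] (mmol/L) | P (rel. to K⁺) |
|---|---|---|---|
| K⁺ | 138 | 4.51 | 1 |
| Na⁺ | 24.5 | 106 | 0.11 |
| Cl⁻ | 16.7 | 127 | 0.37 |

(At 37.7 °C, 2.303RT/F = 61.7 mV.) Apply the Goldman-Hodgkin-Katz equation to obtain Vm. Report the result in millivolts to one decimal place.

Vm = 61.7 · log₁₀[(Σ P·[cation]ₒ + Σ P·[anion]ᵢ) / (Σ P·[cation]ᵢ + Σ P·[anion]ₒ)]
Numerator = 1×4.51 + 0.11×106 + 0.37×16.7 = 22.35
Denominator = 1×138 + 0.11×24.5 + 0.37×127 = 187.7
Vm = 61.7 · log₁₀(0.11908) = 61.7 × (-0.9242) = -57.02 mV

-57.0 mV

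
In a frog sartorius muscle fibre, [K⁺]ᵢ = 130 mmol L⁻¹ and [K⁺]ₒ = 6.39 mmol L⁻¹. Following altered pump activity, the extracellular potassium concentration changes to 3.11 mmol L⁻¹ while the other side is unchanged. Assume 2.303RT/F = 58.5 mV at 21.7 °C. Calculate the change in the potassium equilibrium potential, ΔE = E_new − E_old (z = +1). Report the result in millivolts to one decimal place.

-18.3 mV

E_old = (58.5/1)·log₁₀(6.39/130) = -76.54 mV
E_new = (58.5/1)·log₁₀(3.11/130) = -94.84 mV
ΔE = -94.84 − (-76.54) = -18.30 mV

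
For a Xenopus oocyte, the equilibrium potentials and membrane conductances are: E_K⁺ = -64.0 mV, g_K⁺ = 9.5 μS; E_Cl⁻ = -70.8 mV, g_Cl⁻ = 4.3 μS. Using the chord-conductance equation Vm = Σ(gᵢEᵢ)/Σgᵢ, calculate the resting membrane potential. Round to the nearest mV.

Σ gᵢEᵢ = 9.5·(-64.0) + 4.3·(-70.8) = -912.44
Σ gᵢ = 9.5 + 4.3 = 13.8
Vm = -912.44 / 13.8 = -66.12 mV

-66 mV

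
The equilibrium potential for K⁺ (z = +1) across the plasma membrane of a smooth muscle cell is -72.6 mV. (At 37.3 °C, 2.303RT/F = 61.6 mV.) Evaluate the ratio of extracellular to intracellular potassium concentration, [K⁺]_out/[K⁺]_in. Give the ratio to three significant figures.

0.0663

log₁₀([out]/[in]) = E·z/(61.6) = -72.6 × 1 / 61.6 = -1.1786
[out]/[in] = 10^(-1.1786) = 0.06629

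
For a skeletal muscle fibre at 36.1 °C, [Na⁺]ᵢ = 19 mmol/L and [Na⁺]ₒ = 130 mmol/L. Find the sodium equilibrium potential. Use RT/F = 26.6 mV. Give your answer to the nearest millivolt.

E = (26.6/z) · ln([Na⁺]_out/[Na⁺]_in) with z = +1.
= (26.6/1) · ln(130/19) = 26.60 · ln(6.842)
= 26.60 · (1.9231) = 51.15 mV

51 mV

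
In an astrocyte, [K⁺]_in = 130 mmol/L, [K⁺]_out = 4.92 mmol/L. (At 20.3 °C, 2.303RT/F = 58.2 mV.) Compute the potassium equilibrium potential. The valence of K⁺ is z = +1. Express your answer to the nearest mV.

E = (58.2/z) · log₁₀([K⁺]_out/[K⁺]_in) with z = +1.
= (58.2/1) · log₁₀(4.92/130) = 58.20 · log₁₀(0.03785)
= 58.20 · (-1.4220) = -82.76 mV

-83 mV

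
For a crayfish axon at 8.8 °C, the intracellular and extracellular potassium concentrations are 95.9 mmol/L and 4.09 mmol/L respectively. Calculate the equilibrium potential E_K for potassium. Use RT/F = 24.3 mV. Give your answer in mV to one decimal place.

E = (24.3/z) · ln([K⁺]_out/[K⁺]_in) with z = +1.
= (24.3/1) · ln(4.09/95.9) = 24.30 · ln(0.04265)
= 24.30 · (-3.1548) = -76.66 mV

-76.7 mV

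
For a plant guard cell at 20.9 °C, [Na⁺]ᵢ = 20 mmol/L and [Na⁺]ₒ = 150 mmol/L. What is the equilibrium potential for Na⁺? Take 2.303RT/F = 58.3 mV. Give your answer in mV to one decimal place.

E = (58.3/z) · log₁₀([Na⁺]_out/[Na⁺]_in) with z = +1.
= (58.3/1) · log₁₀(150/20) = 58.30 · log₁₀(7.5)
= 58.30 · (0.8751) = 51.02 mV

51.0 mV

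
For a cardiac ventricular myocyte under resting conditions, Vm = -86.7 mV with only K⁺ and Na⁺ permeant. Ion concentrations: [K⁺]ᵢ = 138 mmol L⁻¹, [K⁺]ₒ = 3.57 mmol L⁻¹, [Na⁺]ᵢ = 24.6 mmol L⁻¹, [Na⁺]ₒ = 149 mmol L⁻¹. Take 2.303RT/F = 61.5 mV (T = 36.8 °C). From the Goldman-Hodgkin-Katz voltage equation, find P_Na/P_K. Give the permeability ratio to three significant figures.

0.0122

Let α = P_Na/P_K. GHK: Vm = 61.5·log₁₀[(Kₒ + α·Naₒ)/(Kᵢ + α·Naᵢ)].
10^(Vm/61.5) = 10^(-86.7/61.5) = 0.038926
So 0.038926·(Kᵢ + α·Naᵢ) = Kₒ + α·Naₒ → α = (0.038926·138.0 − 3.57) / (149.0 − 0.038926·24.6)
α = (5.372 − 3.57) / (149.0 − 0.9576) = 1.802/148 = 0.01217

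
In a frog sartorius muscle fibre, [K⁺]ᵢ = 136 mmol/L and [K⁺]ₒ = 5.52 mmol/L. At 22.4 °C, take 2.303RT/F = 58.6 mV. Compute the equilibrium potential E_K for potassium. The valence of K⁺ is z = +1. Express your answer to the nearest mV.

-82 mV

E = (58.6/z) · log₁₀([K⁺]_out/[K⁺]_in) with z = +1.
= (58.6/1) · log₁₀(5.52/136) = 58.60 · log₁₀(0.04059)
= 58.60 · (-1.3916) = -81.55 mV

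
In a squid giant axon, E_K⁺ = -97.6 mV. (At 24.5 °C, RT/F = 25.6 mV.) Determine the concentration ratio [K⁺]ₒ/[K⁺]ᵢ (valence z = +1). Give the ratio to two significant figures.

ln([out]/[in]) = E·z/(25.6) = -97.6 × 1 / 25.6 = -3.8125
[out]/[in] = e^(-3.8125) = 0.02209

0.022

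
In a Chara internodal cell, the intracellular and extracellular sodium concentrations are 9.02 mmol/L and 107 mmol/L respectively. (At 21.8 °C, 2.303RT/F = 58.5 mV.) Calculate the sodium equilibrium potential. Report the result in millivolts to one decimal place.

62.8 mV

E = (58.5/z) · log₁₀([Na⁺]_out/[Na⁺]_in) with z = +1.
= (58.5/1) · log₁₀(107/9.02) = 58.50 · log₁₀(11.86)
= 58.50 · (1.0742) = 62.84 mV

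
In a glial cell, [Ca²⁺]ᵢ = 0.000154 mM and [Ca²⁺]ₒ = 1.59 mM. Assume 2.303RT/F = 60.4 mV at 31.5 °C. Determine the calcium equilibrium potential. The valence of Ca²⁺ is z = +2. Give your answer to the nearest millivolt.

121 mV

E = (60.4/z) · log₁₀([Ca²⁺]_out/[Ca²⁺]_in) with z = +2.
= (60.4/2) · log₁₀(1.59/0.000154) = 30.20 · log₁₀(1.032e+04)
= 30.20 · (4.0139) = 121.22 mV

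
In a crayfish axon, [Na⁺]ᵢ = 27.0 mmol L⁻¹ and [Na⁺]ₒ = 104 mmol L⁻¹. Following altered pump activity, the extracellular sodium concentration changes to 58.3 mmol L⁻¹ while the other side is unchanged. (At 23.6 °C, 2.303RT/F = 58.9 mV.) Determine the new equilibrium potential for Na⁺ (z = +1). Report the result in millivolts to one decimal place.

After the shift: [Na⁺]_out = 58.3, [Na⁺]_in = 27.0 mmol L⁻¹.
E_new = (58.9/1)·log₁₀(58.3/27.0) = 58.90 · (0.3343) = 19.69 mV

19.7 mV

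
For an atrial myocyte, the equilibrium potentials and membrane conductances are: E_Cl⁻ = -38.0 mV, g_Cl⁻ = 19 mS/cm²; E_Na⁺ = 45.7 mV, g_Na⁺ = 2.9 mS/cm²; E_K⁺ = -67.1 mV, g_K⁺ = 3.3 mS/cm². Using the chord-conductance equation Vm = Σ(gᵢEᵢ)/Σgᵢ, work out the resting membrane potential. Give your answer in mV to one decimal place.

-32.2 mV

Σ gᵢEᵢ = 19·(-38.0) + 2.9·(45.7) + 3.3·(-67.1) = -810.90
Σ gᵢ = 19 + 2.9 + 3.3 = 25.2
Vm = -810.90 / 25.2 = -32.18 mV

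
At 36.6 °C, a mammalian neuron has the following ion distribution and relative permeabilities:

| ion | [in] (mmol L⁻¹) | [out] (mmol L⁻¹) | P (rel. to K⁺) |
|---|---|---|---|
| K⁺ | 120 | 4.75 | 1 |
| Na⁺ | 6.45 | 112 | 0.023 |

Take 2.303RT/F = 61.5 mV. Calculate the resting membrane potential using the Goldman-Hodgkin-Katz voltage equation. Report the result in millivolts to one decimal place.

Vm = 61.5 · log₁₀[(Σ P·[cation]ₒ + Σ P·[anion]ᵢ) / (Σ P·[cation]ᵢ + Σ P·[anion]ₒ)]
Numerator = 1×4.75 + 0.023×112 = 7.326
Denominator = 1×120 + 0.023×6.45 = 120.1
Vm = 61.5 · log₁₀(0.060975) = 61.5 × (-1.2149) = -74.71 mV

-74.7 mV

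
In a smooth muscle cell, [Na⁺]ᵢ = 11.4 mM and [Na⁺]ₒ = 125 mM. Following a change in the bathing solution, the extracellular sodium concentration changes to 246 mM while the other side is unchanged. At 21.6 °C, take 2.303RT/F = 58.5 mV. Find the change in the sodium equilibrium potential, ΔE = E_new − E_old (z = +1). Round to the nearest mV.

E_old = (58.5/1)·log₁₀(125/11.4) = 60.84 mV
E_new = (58.5/1)·log₁₀(246/11.4) = 78.04 mV
ΔE = 78.04 − (60.84) = 17.20 mV

17 mV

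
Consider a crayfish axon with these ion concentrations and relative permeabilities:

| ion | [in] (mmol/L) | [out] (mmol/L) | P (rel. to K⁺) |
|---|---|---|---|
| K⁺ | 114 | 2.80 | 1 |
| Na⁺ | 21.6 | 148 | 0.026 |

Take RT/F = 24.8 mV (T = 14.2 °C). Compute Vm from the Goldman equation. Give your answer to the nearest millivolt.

-71 mV

Vm = 24.8 · ln[(Σ P·[cation]ₒ + Σ P·[anion]ᵢ) / (Σ P·[cation]ᵢ + Σ P·[anion]ₒ)]
Numerator = 1×2.80 + 0.026×148 = 6.648
Denominator = 1×114 + 0.026×21.6 = 114.6
Vm = 24.8 · ln(0.05803) = 24.8 × (-2.8468) = -70.60 mV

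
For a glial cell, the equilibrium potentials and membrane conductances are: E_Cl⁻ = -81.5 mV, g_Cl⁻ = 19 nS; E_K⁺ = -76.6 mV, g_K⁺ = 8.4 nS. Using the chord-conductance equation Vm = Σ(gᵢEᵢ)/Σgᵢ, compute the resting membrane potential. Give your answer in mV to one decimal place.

Σ gᵢEᵢ = 19·(-81.5) + 8.4·(-76.6) = -2191.94
Σ gᵢ = 19 + 8.4 = 27.4
Vm = -2191.94 / 27.4 = -80.00 mV

-80.0 mV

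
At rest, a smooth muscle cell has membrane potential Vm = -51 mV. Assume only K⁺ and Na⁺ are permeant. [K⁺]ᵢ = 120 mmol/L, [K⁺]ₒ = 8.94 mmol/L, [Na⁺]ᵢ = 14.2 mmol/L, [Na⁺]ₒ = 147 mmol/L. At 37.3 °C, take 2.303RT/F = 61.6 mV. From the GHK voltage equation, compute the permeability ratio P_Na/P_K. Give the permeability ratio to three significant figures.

Let α = P_Na/P_K. GHK: Vm = 61.6·log₁₀[(Kₒ + α·Naₒ)/(Kᵢ + α·Naᵢ)].
10^(Vm/61.6) = 10^(-51.0/61.6) = 0.14862
So 0.14862·(Kᵢ + α·Naᵢ) = Kₒ + α·Naₒ → α = (0.14862·120.0 − 8.94) / (147.0 − 0.14862·14.2)
α = (17.83 − 8.94) / (147.0 − 2.11) = 8.894/144.9 = 0.06139

0.0614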